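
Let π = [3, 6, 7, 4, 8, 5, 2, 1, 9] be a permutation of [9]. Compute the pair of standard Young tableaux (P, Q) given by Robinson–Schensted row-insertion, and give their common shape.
P = [1, 4, 5, 8, 9] / [2, 7] / [3] / [6];  Q = [1, 2, 3, 5, 9] / [4, 6] / [7] / [8];  common shape = (5, 2, 1, 1)

Row-insert the values π_1, π_2, … into P one at a time, bumping the leftmost entry strictly greater than the inserted value down to the next row. The recording tableau Q records, in position (i, j), the step at which that cell was added to P.
  Insert 3 (step 1): P = [3];  Q = [1]
  Insert 6 (step 2): P = [3, 6];  Q = [1, 2]
  Insert 7 (step 3): P = [3, 6, 7];  Q = [1, 2, 3]
  Insert 4 (step 4): P = [3, 4, 7] / [6];  Q = [1, 2, 3] / [4]
  Insert 8 (step 5): P = [3, 4, 7, 8] / [6];  Q = [1, 2, 3, 5] / [4]
  Insert 5 (step 6): P = [3, 4, 5, 8] / [6, 7];  Q = [1, 2, 3, 5] / [4, 6]
  Insert 2 (step 7): P = [2, 4, 5, 8] / [3, 7] / [6];  Q = [1, 2, 3, 5] / [4, 6] / [7]
  Insert 1 (step 8): P = [1, 4, 5, 8] / [2, 7] / [3] / [6];  Q = [1, 2, 3, 5] / [4, 6] / [7] / [8]
  Insert 9 (step 9): P = [1, 4, 5, 8, 9] / [2, 7] / [3] / [6];  Q = [1, 2, 3, 5, 9] / [4, 6] / [7] / [8]
Final shape: (5, 2, 1, 1).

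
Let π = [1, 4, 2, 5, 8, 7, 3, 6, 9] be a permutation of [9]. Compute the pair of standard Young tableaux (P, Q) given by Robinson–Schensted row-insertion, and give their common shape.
P = [1, 2, 3, 6, 9] / [4, 5, 7] / [8];  Q = [1, 2, 4, 5, 9] / [3, 6, 8] / [7];  common shape = (5, 3, 1)

Row-insert the values π_1, π_2, … into P one at a time, bumping the leftmost entry strictly greater than the inserted value down to the next row. The recording tableau Q records, in position (i, j), the step at which that cell was added to P.
  Insert 1 (step 1): P = [1];  Q = [1]
  Insert 4 (step 2): P = [1, 4];  Q = [1, 2]
  Insert 2 (step 3): P = [1, 2] / [4];  Q = [1, 2] / [3]
  Insert 5 (step 4): P = [1, 2, 5] / [4];  Q = [1, 2, 4] / [3]
  Insert 8 (step 5): P = [1, 2, 5, 8] / [4];  Q = [1, 2, 4, 5] / [3]
  Insert 7 (step 6): P = [1, 2, 5, 7] / [4, 8];  Q = [1, 2, 4, 5] / [3, 6]
  Insert 3 (step 7): P = [1, 2, 3, 7] / [4, 5] / [8];  Q = [1, 2, 4, 5] / [3, 6] / [7]
  Insert 6 (step 8): P = [1, 2, 3, 6] / [4, 5, 7] / [8];  Q = [1, 2, 4, 5] / [3, 6, 8] / [7]
  Insert 9 (step 9): P = [1, 2, 3, 6, 9] / [4, 5, 7] / [8];  Q = [1, 2, 4, 5, 9] / [3, 6, 8] / [7]
Final shape: (5, 3, 1).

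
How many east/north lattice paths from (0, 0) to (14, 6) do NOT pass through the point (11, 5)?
Number of paths = 21288

Total paths from (0, 0) to (14, 6): C(20, 14) = 38760. Paths through (11, 5): (paths (0, 0) → (11, 5)) × (paths (11, 5) → (14, 6)) = C(16, 11) · C(4, 3) = 4368 · 4 = 17472. Avoidance count = 38760 − 17472 = 21288.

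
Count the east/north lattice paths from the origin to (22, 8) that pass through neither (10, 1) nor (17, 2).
Number of paths = 5260311

Inclusion–exclusion. Total paths: C(30, 22) = 5852925. Through P₁: C(11, 10)·C(19, 12) = 554268. Through P₂: C(19, 17)·C(11, 5) = 79002. Since P₁ is strictly southwest of P₂, a monotone path through both must visit P₁ then P₂; paths through both = C(11, 10)·C(8, 7)·C(11, 5) = 40656. Avoid both = 5852925 − 554268 − 79002 + 40656 = 5260311.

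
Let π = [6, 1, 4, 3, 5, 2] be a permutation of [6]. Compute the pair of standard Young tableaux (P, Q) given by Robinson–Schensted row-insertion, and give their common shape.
P = [1, 2, 5] / [3] / [4] / [6];  Q = [1, 3, 5] / [2] / [4] / [6];  common shape = (3, 1, 1, 1)

Row-insert the values π_1, π_2, … into P one at a time, bumping the leftmost entry strictly greater than the inserted value down to the next row. The recording tableau Q records, in position (i, j), the step at which that cell was added to P.
  Insert 6 (step 1): P = [6];  Q = [1]
  Insert 1 (step 2): P = [1] / [6];  Q = [1] / [2]
  Insert 4 (step 3): P = [1, 4] / [6];  Q = [1, 3] / [2]
  Insert 3 (step 4): P = [1, 3] / [4] / [6];  Q = [1, 3] / [2] / [4]
  Insert 5 (step 5): P = [1, 3, 5] / [4] / [6];  Q = [1, 3, 5] / [2] / [4]
  Insert 2 (step 6): P = [1, 2, 5] / [3] / [4] / [6];  Q = [1, 3, 5] / [2] / [4] / [6]
Final shape: (3, 1, 1, 1).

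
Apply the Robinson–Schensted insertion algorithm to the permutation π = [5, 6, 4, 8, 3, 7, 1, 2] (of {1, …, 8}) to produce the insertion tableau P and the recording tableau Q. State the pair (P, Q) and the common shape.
P = [1, 2, 7] / [3, 6] / [4, 8] / [5];  Q = [1, 2, 4] / [3, 6] / [5, 8] / [7];  common shape = (3, 2, 2, 1)

Row-insert the values π_1, π_2, … into P one at a time, bumping the leftmost entry strictly greater than the inserted value down to the next row. The recording tableau Q records, in position (i, j), the step at which that cell was added to P.
  Insert 5 (step 1): P = [5];  Q = [1]
  Insert 6 (step 2): P = [5, 6];  Q = [1, 2]
  Insert 4 (step 3): P = [4, 6] / [5];  Q = [1, 2] / [3]
  Insert 8 (step 4): P = [4, 6, 8] / [5];  Q = [1, 2, 4] / [3]
  Insert 3 (step 5): P = [3, 6, 8] / [4] / [5];  Q = [1, 2, 4] / [3] / [5]
  Insert 7 (step 6): P = [3, 6, 7] / [4, 8] / [5];  Q = [1, 2, 4] / [3, 6] / [5]
  Insert 1 (step 7): P = [1, 6, 7] / [3, 8] / [4] / [5];  Q = [1, 2, 4] / [3, 6] / [5] / [7]
  Insert 2 (step 8): P = [1, 2, 7] / [3, 6] / [4, 8] / [5];  Q = [1, 2, 4] / [3, 6] / [5, 8] / [7]
Final shape: (3, 2, 2, 1).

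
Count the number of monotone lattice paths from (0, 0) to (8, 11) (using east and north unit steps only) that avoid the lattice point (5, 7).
Number of paths = 47862

Total paths from (0, 0) to (8, 11): C(19, 8) = 75582. Paths through (5, 7): (paths (0, 0) → (5, 7)) × (paths (5, 7) → (8, 11)) = C(12, 5) · C(7, 3) = 792 · 35 = 27720. Avoidance count = 75582 − 27720 = 47862.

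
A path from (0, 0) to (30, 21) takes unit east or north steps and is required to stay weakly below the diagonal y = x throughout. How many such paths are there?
Number of paths = 36921502679600

By the reflection principle (André's argument), the number of monotone paths to (30, 21) with n ≤ m that never go above y = x is C(51, 30) − C(51, 31) = 114456658306760 − 77535155627160 = 36921502679600.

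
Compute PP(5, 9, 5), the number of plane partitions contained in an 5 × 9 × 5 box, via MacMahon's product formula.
PP(5, 9, 5) = 1566039386912

Evaluate the triple product over i = 1..5, j = 1..9, k = 1..5. The factors are (2/1) · (3/2) · (4/3) · (5/4) · (6/5) · (3/2) · (4/3) · (5/4) · … (225 factors total). The numerators and denominators telescope so the product is an integer; carrying out the multiplication exactly gives PP(5, 9, 5) = 1566039386912.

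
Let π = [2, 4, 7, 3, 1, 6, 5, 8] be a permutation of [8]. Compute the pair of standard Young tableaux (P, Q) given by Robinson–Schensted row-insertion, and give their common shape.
P = [1, 3, 5, 8] / [2, 6] / [4, 7];  Q = [1, 2, 3, 8] / [4, 6] / [5, 7];  common shape = (4, 2, 2)

Row-insert the values π_1, π_2, … into P one at a time, bumping the leftmost entry strictly greater than the inserted value down to the next row. The recording tableau Q records, in position (i, j), the step at which that cell was added to P.
  Insert 2 (step 1): P = [2];  Q = [1]
  Insert 4 (step 2): P = [2, 4];  Q = [1, 2]
  Insert 7 (step 3): P = [2, 4, 7];  Q = [1, 2, 3]
  Insert 3 (step 4): P = [2, 3, 7] / [4];  Q = [1, 2, 3] / [4]
  Insert 1 (step 5): P = [1, 3, 7] / [2] / [4];  Q = [1, 2, 3] / [4] / [5]
  Insert 6 (step 6): P = [1, 3, 6] / [2, 7] / [4];  Q = [1, 2, 3] / [4, 6] / [5]
  Insert 5 (step 7): P = [1, 3, 5] / [2, 6] / [4, 7];  Q = [1, 2, 3] / [4, 6] / [5, 7]
  Insert 8 (step 8): P = [1, 3, 5, 8] / [2, 6] / [4, 7];  Q = [1, 2, 3, 8] / [4, 6] / [5, 7]
Final shape: (4, 2, 2).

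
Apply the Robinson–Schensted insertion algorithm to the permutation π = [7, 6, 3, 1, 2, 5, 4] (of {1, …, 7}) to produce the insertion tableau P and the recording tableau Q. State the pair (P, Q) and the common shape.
P = [1, 2, 4] / [3, 5] / [6] / [7];  Q = [1, 5, 6] / [2, 7] / [3] / [4];  common shape = (3, 2, 1, 1)

Row-insert the values π_1, π_2, … into P one at a time, bumping the leftmost entry strictly greater than the inserted value down to the next row. The recording tableau Q records, in position (i, j), the step at which that cell was added to P.
  Insert 7 (step 1): P = [7];  Q = [1]
  Insert 6 (step 2): P = [6] / [7];  Q = [1] / [2]
  Insert 3 (step 3): P = [3] / [6] / [7];  Q = [1] / [2] / [3]
  Insert 1 (step 4): P = [1] / [3] / [6] / [7];  Q = [1] / [2] / [3] / [4]
  Insert 2 (step 5): P = [1, 2] / [3] / [6] / [7];  Q = [1, 5] / [2] / [3] / [4]
  Insert 5 (step 6): P = [1, 2, 5] / [3] / [6] / [7];  Q = [1, 5, 6] / [2] / [3] / [4]
  Insert 4 (step 7): P = [1, 2, 4] / [3, 5] / [6] / [7];  Q = [1, 5, 6] / [2, 7] / [3] / [4]
Final shape: (3, 2, 1, 1).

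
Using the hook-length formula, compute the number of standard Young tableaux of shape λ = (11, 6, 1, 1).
# SYT of shape (11, 6, 1, 1) = 680238

Hook-length formula: f^λ = n! / Π hook(c), product over all cells c of the Young diagram. For λ = (11, 6, 1, 1), n = 19 boxes. Hook lengths by row (left-to-right, top-to-bottom): [14, 11, 10, 9, 8, 7, 5, 4, 3, 2, 1]; [8, 5, 4, 3, 2, 1]; [2]; [1]. Product of hooks = 178827264000. So f^λ = 19! / 178827264000 = 121645100408832000 / 178827264000 = 680238.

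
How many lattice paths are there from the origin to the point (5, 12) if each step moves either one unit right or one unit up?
Number of paths = 6188

A monotone lattice path from (0, 0) to (5, 12) consists of 5 east steps and 12 north steps in some order, so it is determined by which 5 of the 17 steps are east. The count is C(17, 5) = 6188.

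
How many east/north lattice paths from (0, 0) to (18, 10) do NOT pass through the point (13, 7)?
Number of paths = 8781990

Total paths from (0, 0) to (18, 10): C(28, 18) = 13123110. Paths through (13, 7): (paths (0, 0) → (13, 7)) × (paths (13, 7) → (18, 10)) = C(20, 13) · C(8, 5) = 77520 · 56 = 4341120. Avoidance count = 13123110 − 4341120 = 8781990.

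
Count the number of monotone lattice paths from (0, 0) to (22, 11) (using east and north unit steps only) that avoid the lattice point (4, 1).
Number of paths = 127921170

Total paths from (0, 0) to (22, 11): C(33, 22) = 193536720. Paths through (4, 1): (paths (0, 0) → (4, 1)) × (paths (4, 1) → (22, 11)) = C(5, 4) · C(28, 18) = 5 · 13123110 = 65615550. Avoidance count = 193536720 − 65615550 = 127921170.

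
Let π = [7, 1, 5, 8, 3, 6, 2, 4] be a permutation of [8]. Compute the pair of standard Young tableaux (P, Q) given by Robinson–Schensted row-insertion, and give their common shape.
P = [1, 2, 4] / [3, 6] / [5, 8] / [7];  Q = [1, 3, 4] / [2, 6] / [5, 8] / [7];  common shape = (3, 2, 2, 1)

Row-insert the values π_1, π_2, … into P one at a time, bumping the leftmost entry strictly greater than the inserted value down to the next row. The recording tableau Q records, in position (i, j), the step at which that cell was added to P.
  Insert 7 (step 1): P = [7];  Q = [1]
  Insert 1 (step 2): P = [1] / [7];  Q = [1] / [2]
  Insert 5 (step 3): P = [1, 5] / [7];  Q = [1, 3] / [2]
  Insert 8 (step 4): P = [1, 5, 8] / [7];  Q = [1, 3, 4] / [2]
  Insert 3 (step 5): P = [1, 3, 8] / [5] / [7];  Q = [1, 3, 4] / [2] / [5]
  Insert 6 (step 6): P = [1, 3, 6] / [5, 8] / [7];  Q = [1, 3, 4] / [2, 6] / [5]
  Insert 2 (step 7): P = [1, 2, 6] / [3, 8] / [5] / [7];  Q = [1, 3, 4] / [2, 6] / [5] / [7]
  Insert 4 (step 8): P = [1, 2, 4] / [3, 6] / [5, 8] / [7];  Q = [1, 3, 4] / [2, 6] / [5, 8] / [7]
Final shape: (3, 2, 2, 1).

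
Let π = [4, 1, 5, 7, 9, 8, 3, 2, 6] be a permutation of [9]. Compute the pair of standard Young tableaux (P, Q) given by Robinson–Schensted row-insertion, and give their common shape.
P = [1, 2, 6, 8] / [3, 5, 7] / [4] / [9];  Q = [1, 3, 4, 5] / [2, 6, 9] / [7] / [8];  common shape = (4, 3, 1, 1)

Row-insert the values π_1, π_2, … into P one at a time, bumping the leftmost entry strictly greater than the inserted value down to the next row. The recording tableau Q records, in position (i, j), the step at which that cell was added to P.
  Insert 4 (step 1): P = [4];  Q = [1]
  Insert 1 (step 2): P = [1] / [4];  Q = [1] / [2]
  Insert 5 (step 3): P = [1, 5] / [4];  Q = [1, 3] / [2]
  Insert 7 (step 4): P = [1, 5, 7] / [4];  Q = [1, 3, 4] / [2]
  Insert 9 (step 5): P = [1, 5, 7, 9] / [4];  Q = [1, 3, 4, 5] / [2]
  Insert 8 (step 6): P = [1, 5, 7, 8] / [4, 9];  Q = [1, 3, 4, 5] / [2, 6]
  Insert 3 (step 7): P = [1, 3, 7, 8] / [4, 5] / [9];  Q = [1, 3, 4, 5] / [2, 6] / [7]
  Insert 2 (step 8): P = [1, 2, 7, 8] / [3, 5] / [4] / [9];  Q = [1, 3, 4, 5] / [2, 6] / [7] / [8]
  Insert 6 (step 9): P = [1, 2, 6, 8] / [3, 5, 7] / [4] / [9];  Q = [1, 3, 4, 5] / [2, 6, 9] / [7] / [8]
Final shape: (4, 3, 1, 1).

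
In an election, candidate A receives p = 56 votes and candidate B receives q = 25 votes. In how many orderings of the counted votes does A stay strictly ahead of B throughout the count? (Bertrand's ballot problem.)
Strict-lead orderings = 201175458299403886168

Total orderings of the 81 votes with 56 for A: C(81, 56) = 525652003943603702568. By the Bertrand ballot formula (Cycle Lemma / reflection principle), the number of orderings in which A is strictly ahead of B throughout is (p − q)/(p + q) · C(p + q, p) = (56 − 25)/(56 + 25) · 525652003943603702568 = 201175458299403886168.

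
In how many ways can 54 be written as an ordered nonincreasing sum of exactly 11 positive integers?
p(54, 11 parts) = 31316

Partitions of n into exactly k parts are in bijection with partitions of n − k into at most k parts (subtract 1 from each part). So p(54, exactly 11) = p(43, parts ≤ 11). Computing via the recurrence p(m, j) = p(m, j−1) + p(m−j, j) gives 31316.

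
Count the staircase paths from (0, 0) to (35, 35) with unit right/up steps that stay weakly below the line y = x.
C_35 = 3116285494907301262

These NE paths below the diagonal are counted by the Catalan number C_n = (1/(n + 1)) · C(2n, n). For n = 35: C_35 = (1/36) · C(70, 35) = 112186277816662845432/36 = 3116285494907301262.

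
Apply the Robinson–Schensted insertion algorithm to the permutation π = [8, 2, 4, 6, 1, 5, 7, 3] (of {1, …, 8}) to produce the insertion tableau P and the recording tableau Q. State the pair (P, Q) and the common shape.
P = [1, 3, 5, 7] / [2, 4] / [6] / [8];  Q = [1, 3, 4, 7] / [2, 6] / [5] / [8];  common shape = (4, 2, 1, 1)

Row-insert the values π_1, π_2, … into P one at a time, bumping the leftmost entry strictly greater than the inserted value down to the next row. The recording tableau Q records, in position (i, j), the step at which that cell was added to P.
  Insert 8 (step 1): P = [8];  Q = [1]
  Insert 2 (step 2): P = [2] / [8];  Q = [1] / [2]
  Insert 4 (step 3): P = [2, 4] / [8];  Q = [1, 3] / [2]
  Insert 6 (step 4): P = [2, 4, 6] / [8];  Q = [1, 3, 4] / [2]
  Insert 1 (step 5): P = [1, 4, 6] / [2] / [8];  Q = [1, 3, 4] / [2] / [5]
  Insert 5 (step 6): P = [1, 4, 5] / [2, 6] / [8];  Q = [1, 3, 4] / [2, 6] / [5]
  Insert 7 (step 7): P = [1, 4, 5, 7] / [2, 6] / [8];  Q = [1, 3, 4, 7] / [2, 6] / [5]
  Insert 3 (step 8): P = [1, 3, 5, 7] / [2, 4] / [6] / [8];  Q = [1, 3, 4, 7] / [2, 6] / [5] / [8]
Final shape: (4, 2, 1, 1).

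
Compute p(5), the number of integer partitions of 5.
p(5) = 7

List all partitions of 5: 5, 4+1, 3+2, 3+1+1, 2+2+1, 2+1+1+1, 1+1+1+1+1. Counting them gives p(5) = 7.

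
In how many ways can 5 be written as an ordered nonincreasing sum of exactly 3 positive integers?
p(5, 3 parts) = 2

Partitions of n into exactly k parts ↔ partitions of n − k into at most k parts (subtract 1 from each part). For n = 5, k = 3, the partitions are: 3+1+1, 2+2+1. Count = 2.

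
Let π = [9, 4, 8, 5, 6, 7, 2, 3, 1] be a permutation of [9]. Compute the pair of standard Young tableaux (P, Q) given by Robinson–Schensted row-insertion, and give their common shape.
P = [1, 3, 6, 7] / [2, 5] / [4] / [8] / [9];  Q = [1, 3, 5, 6] / [2, 8] / [4] / [7] / [9];  common shape = (4, 2, 1, 1, 1)

Row-insert the values π_1, π_2, … into P one at a time, bumping the leftmost entry strictly greater than the inserted value down to the next row. The recording tableau Q records, in position (i, j), the step at which that cell was added to P.
  Insert 9 (step 1): P = [9];  Q = [1]
  Insert 4 (step 2): P = [4] / [9];  Q = [1] / [2]
  Insert 8 (step 3): P = [4, 8] / [9];  Q = [1, 3] / [2]
  Insert 5 (step 4): P = [4, 5] / [8] / [9];  Q = [1, 3] / [2] / [4]
  Insert 6 (step 5): P = [4, 5, 6] / [8] / [9];  Q = [1, 3, 5] / [2] / [4]
  Insert 7 (step 6): P = [4, 5, 6, 7] / [8] / [9];  Q = [1, 3, 5, 6] / [2] / [4]
  Insert 2 (step 7): P = [2, 5, 6, 7] / [4] / [8] / [9];  Q = [1, 3, 5, 6] / [2] / [4] / [7]
  Insert 3 (step 8): P = [2, 3, 6, 7] / [4, 5] / [8] / [9];  Q = [1, 3, 5, 6] / [2, 8] / [4] / [7]
  Insert 1 (step 9): P = [1, 3, 6, 7] / [2, 5] / [4] / [8] / [9];  Q = [1, 3, 5, 6] / [2, 8] / [4] / [7] / [9]
Final shape: (4, 2, 1, 1, 1).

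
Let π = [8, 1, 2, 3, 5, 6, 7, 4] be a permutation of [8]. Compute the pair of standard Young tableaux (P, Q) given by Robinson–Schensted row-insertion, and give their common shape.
P = [1, 2, 3, 4, 6, 7] / [5] / [8];  Q = [1, 3, 4, 5, 6, 7] / [2] / [8];  common shape = (6, 1, 1)

Row-insert the values π_1, π_2, … into P one at a time, bumping the leftmost entry strictly greater than the inserted value down to the next row. The recording tableau Q records, in position (i, j), the step at which that cell was added to P.
  Insert 8 (step 1): P = [8];  Q = [1]
  Insert 1 (step 2): P = [1] / [8];  Q = [1] / [2]
  Insert 2 (step 3): P = [1, 2] / [8];  Q = [1, 3] / [2]
  Insert 3 (step 4): P = [1, 2, 3] / [8];  Q = [1, 3, 4] / [2]
  Insert 5 (step 5): P = [1, 2, 3, 5] / [8];  Q = [1, 3, 4, 5] / [2]
  Insert 6 (step 6): P = [1, 2, 3, 5, 6] / [8];  Q = [1, 3, 4, 5, 6] / [2]
  Insert 7 (step 7): P = [1, 2, 3, 5, 6, 7] / [8];  Q = [1, 3, 4, 5, 6, 7] / [2]
  Insert 4 (step 8): P = [1, 2, 3, 4, 6, 7] / [5] / [8];  Q = [1, 3, 4, 5, 6, 7] / [2] / [8]
Final shape: (6, 1, 1).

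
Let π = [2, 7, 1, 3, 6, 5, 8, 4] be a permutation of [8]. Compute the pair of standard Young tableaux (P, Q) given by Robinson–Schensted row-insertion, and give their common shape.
P = [1, 3, 4, 8] / [2, 5] / [6] / [7];  Q = [1, 2, 5, 7] / [3, 4] / [6] / [8];  common shape = (4, 2, 1, 1)

Row-insert the values π_1, π_2, … into P one at a time, bumping the leftmost entry strictly greater than the inserted value down to the next row. The recording tableau Q records, in position (i, j), the step at which that cell was added to P.
  Insert 2 (step 1): P = [2];  Q = [1]
  Insert 7 (step 2): P = [2, 7];  Q = [1, 2]
  Insert 1 (step 3): P = [1, 7] / [2];  Q = [1, 2] / [3]
  Insert 3 (step 4): P = [1, 3] / [2, 7];  Q = [1, 2] / [3, 4]
  Insert 6 (step 5): P = [1, 3, 6] / [2, 7];  Q = [1, 2, 5] / [3, 4]
  Insert 5 (step 6): P = [1, 3, 5] / [2, 6] / [7];  Q = [1, 2, 5] / [3, 4] / [6]
  Insert 8 (step 7): P = [1, 3, 5, 8] / [2, 6] / [7];  Q = [1, 2, 5, 7] / [3, 4] / [6]
  Insert 4 (step 8): P = [1, 3, 4, 8] / [2, 5] / [6] / [7];  Q = [1, 2, 5, 7] / [3, 4] / [6] / [8]
Final shape: (4, 2, 1, 1).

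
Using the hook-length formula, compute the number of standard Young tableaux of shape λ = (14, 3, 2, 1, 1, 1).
# SYT of shape (14, 3, 2, 1, 1, 1) = 12063744

Hook-length formula: f^λ = n! / Π hook(c), product over all cells c of the Young diagram. For λ = (14, 3, 2, 1, 1, 1), n = 22 boxes. Hook lengths by row (left-to-right, top-to-bottom): [19, 15, 13, 11, 10, 9, 8, 7, 6, 5, 4, 3, 2, 1]; [7, 3, 1]; [5, 1]; [3]; [2]; [1]. Product of hooks = 93171798720000. So f^λ = 22! / 93171798720000 = 1124000727777607680000 / 93171798720000 = 12063744.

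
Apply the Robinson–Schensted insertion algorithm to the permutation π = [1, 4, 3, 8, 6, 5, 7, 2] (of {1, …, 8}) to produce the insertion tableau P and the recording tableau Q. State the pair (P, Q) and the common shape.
P = [1, 2, 5, 7] / [3, 6] / [4] / [8];  Q = [1, 2, 4, 7] / [3, 5] / [6] / [8];  common shape = (4, 2, 1, 1)

Row-insert the values π_1, π_2, … into P one at a time, bumping the leftmost entry strictly greater than the inserted value down to the next row. The recording tableau Q records, in position (i, j), the step at which that cell was added to P.
  Insert 1 (step 1): P = [1];  Q = [1]
  Insert 4 (step 2): P = [1, 4];  Q = [1, 2]
  Insert 3 (step 3): P = [1, 3] / [4];  Q = [1, 2] / [3]
  Insert 8 (step 4): P = [1, 3, 8] / [4];  Q = [1, 2, 4] / [3]
  Insert 6 (step 5): P = [1, 3, 6] / [4, 8];  Q = [1, 2, 4] / [3, 5]
  Insert 5 (step 6): P = [1, 3, 5] / [4, 6] / [8];  Q = [1, 2, 4] / [3, 5] / [6]
  Insert 7 (step 7): P = [1, 3, 5, 7] / [4, 6] / [8];  Q = [1, 2, 4, 7] / [3, 5] / [6]
  Insert 2 (step 8): P = [1, 2, 5, 7] / [3, 6] / [4] / [8];  Q = [1, 2, 4, 7] / [3, 5] / [6] / [8]
Final shape: (4, 2, 1, 1).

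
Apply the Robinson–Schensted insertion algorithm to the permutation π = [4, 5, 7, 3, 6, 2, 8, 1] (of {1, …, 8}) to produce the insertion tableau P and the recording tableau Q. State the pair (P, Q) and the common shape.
P = [1, 5, 6, 8] / [2, 7] / [3] / [4];  Q = [1, 2, 3, 7] / [4, 5] / [6] / [8];  common shape = (4, 2, 1, 1)

Row-insert the values π_1, π_2, … into P one at a time, bumping the leftmost entry strictly greater than the inserted value down to the next row. The recording tableau Q records, in position (i, j), the step at which that cell was added to P.
  Insert 4 (step 1): P = [4];  Q = [1]
  Insert 5 (step 2): P = [4, 5];  Q = [1, 2]
  Insert 7 (step 3): P = [4, 5, 7];  Q = [1, 2, 3]
  Insert 3 (step 4): P = [3, 5, 7] / [4];  Q = [1, 2, 3] / [4]
  Insert 6 (step 5): P = [3, 5, 6] / [4, 7];  Q = [1, 2, 3] / [4, 5]
  Insert 2 (step 6): P = [2, 5, 6] / [3, 7] / [4];  Q = [1, 2, 3] / [4, 5] / [6]
  Insert 8 (step 7): P = [2, 5, 6, 8] / [3, 7] / [4];  Q = [1, 2, 3, 7] / [4, 5] / [6]
  Insert 1 (step 8): P = [1, 5, 6, 8] / [2, 7] / [3] / [4];  Q = [1, 2, 3, 7] / [4, 5] / [6] / [8]
Final shape: (4, 2, 1, 1).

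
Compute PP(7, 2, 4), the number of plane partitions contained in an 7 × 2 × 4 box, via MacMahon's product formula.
PP(7, 2, 4) = 32670

Evaluate the triple product over i = 1..7, j = 1..2, k = 1..4. The factors are (2/1) · (3/2) · (4/3) · (5/4) · (3/2) · (4/3) · (5/4) · (6/5) · … (56 factors total). The numerators and denominators telescope so the product is an integer; carrying out the multiplication exactly gives PP(7, 2, 4) = 32670.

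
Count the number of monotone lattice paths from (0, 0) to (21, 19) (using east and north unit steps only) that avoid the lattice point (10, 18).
Number of paths = 131124931080

Total paths from (0, 0) to (21, 19): C(40, 21) = 131282408400. Paths through (10, 18): (paths (0, 0) → (10, 18)) × (paths (10, 18) → (21, 19)) = C(28, 10) · C(12, 11) = 13123110 · 12 = 157477320. Avoidance count = 131282408400 − 157477320 = 131124931080.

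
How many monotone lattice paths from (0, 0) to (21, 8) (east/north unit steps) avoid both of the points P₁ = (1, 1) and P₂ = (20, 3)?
Number of paths = 2507979

Inclusion–exclusion. Total paths: C(29, 21) = 4292145. Through P₁: C(2, 1)·C(27, 20) = 1776060. Through P₂: C(23, 20)·C(6, 1) = 10626. Since P₁ is strictly southwest of P₂, a monotone path through both must visit P₁ then P₂; paths through both = C(2, 1)·C(21, 19)·C(6, 1) = 2520. Avoid both = 4292145 − 1776060 − 10626 + 2520 = 2507979.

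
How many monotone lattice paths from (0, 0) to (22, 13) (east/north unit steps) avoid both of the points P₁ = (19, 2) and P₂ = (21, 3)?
Number of paths = 1476246026

Inclusion–exclusion. Total paths: C(35, 22) = 1476337800. Through P₁: C(21, 19)·C(14, 3) = 76440. Through P₂: C(24, 21)·C(11, 1) = 22264. Since P₁ is strictly southwest of P₂, a monotone path through both must visit P₁ then P₂; paths through both = C(21, 19)·C(3, 2)·C(11, 1) = 6930. Avoid both = 1476337800 − 76440 − 22264 + 6930 = 1476246026.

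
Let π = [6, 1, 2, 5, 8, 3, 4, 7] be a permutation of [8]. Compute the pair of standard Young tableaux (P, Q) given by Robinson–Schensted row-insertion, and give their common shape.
P = [1, 2, 3, 4, 7] / [5, 8] / [6];  Q = [1, 3, 4, 5, 8] / [2, 7] / [6];  common shape = (5, 2, 1)

Row-insert the values π_1, π_2, … into P one at a time, bumping the leftmost entry strictly greater than the inserted value down to the next row. The recording tableau Q records, in position (i, j), the step at which that cell was added to P.
  Insert 6 (step 1): P = [6];  Q = [1]
  Insert 1 (step 2): P = [1] / [6];  Q = [1] / [2]
  Insert 2 (step 3): P = [1, 2] / [6];  Q = [1, 3] / [2]
  Insert 5 (step 4): P = [1, 2, 5] / [6];  Q = [1, 3, 4] / [2]
  Insert 8 (step 5): P = [1, 2, 5, 8] / [6];  Q = [1, 3, 4, 5] / [2]
  Insert 3 (step 6): P = [1, 2, 3, 8] / [5] / [6];  Q = [1, 3, 4, 5] / [2] / [6]
  Insert 4 (step 7): P = [1, 2, 3, 4] / [5, 8] / [6];  Q = [1, 3, 4, 5] / [2, 7] / [6]
  Insert 7 (step 8): P = [1, 2, 3, 4, 7] / [5, 8] / [6];  Q = [1, 3, 4, 5, 8] / [2, 7] / [6]
Final shape: (5, 2, 1).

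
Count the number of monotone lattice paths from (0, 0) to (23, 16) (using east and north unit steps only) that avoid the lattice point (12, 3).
Number of paths = 36575515470

Total paths from (0, 0) to (23, 16): C(39, 23) = 37711260990. Paths through (12, 3): (paths (0, 0) → (12, 3)) × (paths (12, 3) → (23, 16)) = C(15, 12) · C(24, 11) = 455 · 2496144 = 1135745520. Avoidance count = 37711260990 − 1135745520 = 36575515470.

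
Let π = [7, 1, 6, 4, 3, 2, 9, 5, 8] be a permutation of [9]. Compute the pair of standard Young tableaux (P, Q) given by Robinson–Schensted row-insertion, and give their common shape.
P = [1, 2, 5, 8] / [3, 9] / [4] / [6] / [7];  Q = [1, 3, 7, 9] / [2, 8] / [4] / [5] / [6];  common shape = (4, 2, 1, 1, 1)

Row-insert the values π_1, π_2, … into P one at a time, bumping the leftmost entry strictly greater than the inserted value down to the next row. The recording tableau Q records, in position (i, j), the step at which that cell was added to P.
  Insert 7 (step 1): P = [7];  Q = [1]
  Insert 1 (step 2): P = [1] / [7];  Q = [1] / [2]
  Insert 6 (step 3): P = [1, 6] / [7];  Q = [1, 3] / [2]
  Insert 4 (step 4): P = [1, 4] / [6] / [7];  Q = [1, 3] / [2] / [4]
  Insert 3 (step 5): P = [1, 3] / [4] / [6] / [7];  Q = [1, 3] / [2] / [4] / [5]
  Insert 2 (step 6): P = [1, 2] / [3] / [4] / [6] / [7];  Q = [1, 3] / [2] / [4] / [5] / [6]
  Insert 9 (step 7): P = [1, 2, 9] / [3] / [4] / [6] / [7];  Q = [1, 3, 7] / [2] / [4] / [5] / [6]
  Insert 5 (step 8): P = [1, 2, 5] / [3, 9] / [4] / [6] / [7];  Q = [1, 3, 7] / [2, 8] / [4] / [5] / [6]
  Insert 8 (step 9): P = [1, 2, 5, 8] / [3, 9] / [4] / [6] / [7];  Q = [1, 3, 7, 9] / [2, 8] / [4] / [5] / [6]
Final shape: (4, 2, 1, 1, 1).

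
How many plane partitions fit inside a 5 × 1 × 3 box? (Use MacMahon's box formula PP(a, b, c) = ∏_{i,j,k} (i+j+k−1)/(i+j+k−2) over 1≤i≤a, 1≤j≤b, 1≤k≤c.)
PP(5, 1, 3) = 56

Evaluate the triple product over i = 1..5, j = 1..1, k = 1..3. The factors are (2/1) · (3/2) · (4/3) · (3/2) · (4/3) · (5/4) · (4/3) · (5/4) · … (15 factors total). The numerators and denominators telescope so the product is an integer; carrying out the multiplication exactly gives PP(5, 1, 3) = 56.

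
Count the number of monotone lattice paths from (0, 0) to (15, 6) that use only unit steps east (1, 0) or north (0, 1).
Number of paths = 54264

A monotone lattice path from (0, 0) to (15, 6) consists of 15 east steps and 6 north steps in some order, so it is determined by which 15 of the 21 steps are east. The count is C(21, 15) = 54264.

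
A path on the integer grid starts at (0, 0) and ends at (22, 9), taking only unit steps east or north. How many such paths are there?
Number of paths = 20160075

A monotone lattice path from (0, 0) to (22, 9) consists of 22 east steps and 9 north steps in some order, so it is determined by which 22 of the 31 steps are east. The count is C(31, 22) = 20160075.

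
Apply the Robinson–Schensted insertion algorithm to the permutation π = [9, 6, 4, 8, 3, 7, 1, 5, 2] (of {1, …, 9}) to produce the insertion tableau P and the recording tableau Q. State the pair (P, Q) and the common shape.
P = [1, 2] / [3, 5] / [4, 7] / [6, 8] / [9];  Q = [1, 4] / [2, 6] / [3, 8] / [5, 9] / [7];  common shape = (2, 2, 2, 2, 1)

Row-insert the values π_1, π_2, … into P one at a time, bumping the leftmost entry strictly greater than the inserted value down to the next row. The recording tableau Q records, in position (i, j), the step at which that cell was added to P.
  Insert 9 (step 1): P = [9];  Q = [1]
  Insert 6 (step 2): P = [6] / [9];  Q = [1] / [2]
  Insert 4 (step 3): P = [4] / [6] / [9];  Q = [1] / [2] / [3]
  Insert 8 (step 4): P = [4, 8] / [6] / [9];  Q = [1, 4] / [2] / [3]
  Insert 3 (step 5): P = [3, 8] / [4] / [6] / [9];  Q = [1, 4] / [2] / [3] / [5]
  Insert 7 (step 6): P = [3, 7] / [4, 8] / [6] / [9];  Q = [1, 4] / [2, 6] / [3] / [5]
  Insert 1 (step 7): P = [1, 7] / [3, 8] / [4] / [6] / [9];  Q = [1, 4] / [2, 6] / [3] / [5] / [7]
  Insert 5 (step 8): P = [1, 5] / [3, 7] / [4, 8] / [6] / [9];  Q = [1, 4] / [2, 6] / [3, 8] / [5] / [7]
  Insert 2 (step 9): P = [1, 2] / [3, 5] / [4, 7] / [6, 8] / [9];  Q = [1, 4] / [2, 6] / [3, 8] / [5, 9] / [7]
Final shape: (2, 2, 2, 2, 1).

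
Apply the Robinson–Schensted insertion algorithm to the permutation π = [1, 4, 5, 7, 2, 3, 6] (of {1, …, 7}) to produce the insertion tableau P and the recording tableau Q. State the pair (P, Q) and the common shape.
P = [1, 2, 3, 6] / [4, 5, 7];  Q = [1, 2, 3, 4] / [5, 6, 7];  common shape = (4, 3)

Row-insert the values π_1, π_2, … into P one at a time, bumping the leftmost entry strictly greater than the inserted value down to the next row. The recording tableau Q records, in position (i, j), the step at which that cell was added to P.
  Insert 1 (step 1): P = [1];  Q = [1]
  Insert 4 (step 2): P = [1, 4];  Q = [1, 2]
  Insert 5 (step 3): P = [1, 4, 5];  Q = [1, 2, 3]
  Insert 7 (step 4): P = [1, 4, 5, 7];  Q = [1, 2, 3, 4]
  Insert 2 (step 5): P = [1, 2, 5, 7] / [4];  Q = [1, 2, 3, 4] / [5]
  Insert 3 (step 6): P = [1, 2, 3, 7] / [4, 5];  Q = [1, 2, 3, 4] / [5, 6]
  Insert 6 (step 7): P = [1, 2, 3, 6] / [4, 5, 7];  Q = [1, 2, 3, 4] / [5, 6, 7]
Final shape: (4, 3).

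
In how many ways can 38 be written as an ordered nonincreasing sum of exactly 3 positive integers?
p(38, 3 parts) = 120

Partitions of n into exactly k parts are in bijection with partitions of n − k into at most k parts (subtract 1 from each part). So p(38, exactly 3) = p(35, parts ≤ 3). Computing via the recurrence p(m, j) = p(m, j−1) + p(m−j, j) gives 120.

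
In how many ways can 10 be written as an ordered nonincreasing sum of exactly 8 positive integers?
p(10, 8 parts) = 2

Partitions of n into exactly k parts ↔ partitions of n − k into at most k parts (subtract 1 from each part). For n = 10, k = 8, the partitions are: 3+1+1+1+1+1+1+1, 2+2+1+1+1+1+1+1. Count = 2.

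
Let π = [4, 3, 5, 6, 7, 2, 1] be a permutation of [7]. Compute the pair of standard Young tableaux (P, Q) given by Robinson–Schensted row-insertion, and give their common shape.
P = [1, 5, 6, 7] / [2] / [3] / [4];  Q = [1, 3, 4, 5] / [2] / [6] / [7];  common shape = (4, 1, 1, 1)

Row-insert the values π_1, π_2, … into P one at a time, bumping the leftmost entry strictly greater than the inserted value down to the next row. The recording tableau Q records, in position (i, j), the step at which that cell was added to P.
  Insert 4 (step 1): P = [4];  Q = [1]
  Insert 3 (step 2): P = [3] / [4];  Q = [1] / [2]
  Insert 5 (step 3): P = [3, 5] / [4];  Q = [1, 3] / [2]
  Insert 6 (step 4): P = [3, 5, 6] / [4];  Q = [1, 3, 4] / [2]
  Insert 7 (step 5): P = [3, 5, 6, 7] / [4];  Q = [1, 3, 4, 5] / [2]
  Insert 2 (step 6): P = [2, 5, 6, 7] / [3] / [4];  Q = [1, 3, 4, 5] / [2] / [6]
  Insert 1 (step 7): P = [1, 5, 6, 7] / [2] / [3] / [4];  Q = [1, 3, 4, 5] / [2] / [6] / [7]
Final shape: (4, 1, 1, 1).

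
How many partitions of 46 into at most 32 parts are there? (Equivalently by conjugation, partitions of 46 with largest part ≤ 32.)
p(46, parts ≤ 32) = 105185

Use the recurrence p(n, m) = p(n, m−1) + p(n−m, m): either the largest part is < m (count p(n, m−1)) or the largest part is exactly m (remove one copy of m, count p(n−m, m)). With p(0, ·) = 1 this gives p(46, parts ≤ 32) = 105185. (By conjugating Young diagrams, this also counts partitions of 46 into at most 32 parts.)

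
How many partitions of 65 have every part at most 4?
p(65, parts ≤ 4) = 2376

Use the recurrence p(n, m) = p(n, m−1) + p(n−m, m): either the largest part is < m (count p(n, m−1)) or the largest part is exactly m (remove one copy of m, count p(n−m, m)). With p(0, ·) = 1 this gives p(65, parts ≤ 4) = 2376. (By conjugating Young diagrams, this also counts partitions of 65 into at most 4 parts.)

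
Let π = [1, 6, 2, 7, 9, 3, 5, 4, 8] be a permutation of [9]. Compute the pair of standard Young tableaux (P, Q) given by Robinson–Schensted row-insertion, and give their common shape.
P = [1, 2, 3, 4, 8] / [5, 7, 9] / [6];  Q = [1, 2, 4, 5, 9] / [3, 6, 7] / [8];  common shape = (5, 3, 1)

Row-insert the values π_1, π_2, … into P one at a time, bumping the leftmost entry strictly greater than the inserted value down to the next row. The recording tableau Q records, in position (i, j), the step at which that cell was added to P.
  Insert 1 (step 1): P = [1];  Q = [1]
  Insert 6 (step 2): P = [1, 6];  Q = [1, 2]
  Insert 2 (step 3): P = [1, 2] / [6];  Q = [1, 2] / [3]
  Insert 7 (step 4): P = [1, 2, 7] / [6];  Q = [1, 2, 4] / [3]
  Insert 9 (step 5): P = [1, 2, 7, 9] / [6];  Q = [1, 2, 4, 5] / [3]
  Insert 3 (step 6): P = [1, 2, 3, 9] / [6, 7];  Q = [1, 2, 4, 5] / [3, 6]
  Insert 5 (step 7): P = [1, 2, 3, 5] / [6, 7, 9];  Q = [1, 2, 4, 5] / [3, 6, 7]
  Insert 4 (step 8): P = [1, 2, 3, 4] / [5, 7, 9] / [6];  Q = [1, 2, 4, 5] / [3, 6, 7] / [8]
  Insert 8 (step 9): P = [1, 2, 3, 4, 8] / [5, 7, 9] / [6];  Q = [1, 2, 4, 5, 9] / [3, 6, 7] / [8]
Final shape: (5, 3, 1).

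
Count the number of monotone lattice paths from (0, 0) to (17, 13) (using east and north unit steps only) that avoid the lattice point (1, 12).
Number of paths = 119759629

Total paths from (0, 0) to (17, 13): C(30, 17) = 119759850. Paths through (1, 12): (paths (0, 0) → (1, 12)) × (paths (1, 12) → (17, 13)) = C(13, 1) · C(17, 16) = 13 · 17 = 221. Avoidance count = 119759850 − 221 = 119759629.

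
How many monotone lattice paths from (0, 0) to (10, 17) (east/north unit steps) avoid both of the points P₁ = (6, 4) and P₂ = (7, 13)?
Number of paths = 5296785

Inclusion–exclusion. Total paths: C(27, 10) = 8436285. Through P₁: C(10, 6)·C(17, 4) = 499800. Through P₂: C(20, 7)·C(7, 3) = 2713200. Since P₁ is strictly southwest of P₂, a monotone path through both must visit P₁ then P₂; paths through both = C(10, 6)·C(10, 1)·C(7, 3) = 73500. Avoid both = 8436285 − 499800 − 2713200 + 73500 = 5296785.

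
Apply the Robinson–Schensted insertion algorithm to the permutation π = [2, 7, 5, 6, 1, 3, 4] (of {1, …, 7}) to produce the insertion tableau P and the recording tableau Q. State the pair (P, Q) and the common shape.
P = [1, 3, 4] / [2, 5, 6] / [7];  Q = [1, 2, 4] / [3, 6, 7] / [5];  common shape = (3, 3, 1)

Row-insert the values π_1, π_2, … into P one at a time, bumping the leftmost entry strictly greater than the inserted value down to the next row. The recording tableau Q records, in position (i, j), the step at which that cell was added to P.
  Insert 2 (step 1): P = [2];  Q = [1]
  Insert 7 (step 2): P = [2, 7];  Q = [1, 2]
  Insert 5 (step 3): P = [2, 5] / [7];  Q = [1, 2] / [3]
  Insert 6 (step 4): P = [2, 5, 6] / [7];  Q = [1, 2, 4] / [3]
  Insert 1 (step 5): P = [1, 5, 6] / [2] / [7];  Q = [1, 2, 4] / [3] / [5]
  Insert 3 (step 6): P = [1, 3, 6] / [2, 5] / [7];  Q = [1, 2, 4] / [3, 6] / [5]
  Insert 4 (step 7): P = [1, 3, 4] / [2, 5, 6] / [7];  Q = [1, 2, 4] / [3, 6, 7] / [5]
Final shape: (3, 3, 1).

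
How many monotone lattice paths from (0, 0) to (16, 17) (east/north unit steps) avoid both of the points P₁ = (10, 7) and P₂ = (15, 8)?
Number of paths = 1007327266

Inclusion–exclusion. Total paths: C(33, 16) = 1166803110. Through P₁: C(17, 10)·C(16, 6) = 155739584. Through P₂: C(23, 15)·C(10, 1) = 4903140. Since P₁ is strictly southwest of P₂, a monotone path through both must visit P₁ then P₂; paths through both = C(17, 10)·C(6, 5)·C(10, 1) = 1166880. Avoid both = 1166803110 − 155739584 − 4903140 + 1166880 = 1007327266.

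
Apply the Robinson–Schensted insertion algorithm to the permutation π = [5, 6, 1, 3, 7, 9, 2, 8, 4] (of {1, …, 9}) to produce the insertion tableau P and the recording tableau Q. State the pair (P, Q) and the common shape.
P = [1, 2, 4, 8] / [3, 6, 7] / [5, 9];  Q = [1, 2, 5, 6] / [3, 4, 8] / [7, 9];  common shape = (4, 3, 2)

Row-insert the values π_1, π_2, … into P one at a time, bumping the leftmost entry strictly greater than the inserted value down to the next row. The recording tableau Q records, in position (i, j), the step at which that cell was added to P.
  Insert 5 (step 1): P = [5];  Q = [1]
  Insert 6 (step 2): P = [5, 6];  Q = [1, 2]
  Insert 1 (step 3): P = [1, 6] / [5];  Q = [1, 2] / [3]
  Insert 3 (step 4): P = [1, 3] / [5, 6];  Q = [1, 2] / [3, 4]
  Insert 7 (step 5): P = [1, 3, 7] / [5, 6];  Q = [1, 2, 5] / [3, 4]
  Insert 9 (step 6): P = [1, 3, 7, 9] / [5, 6];  Q = [1, 2, 5, 6] / [3, 4]
  Insert 2 (step 7): P = [1, 2, 7, 9] / [3, 6] / [5];  Q = [1, 2, 5, 6] / [3, 4] / [7]
  Insert 8 (step 8): P = [1, 2, 7, 8] / [3, 6, 9] / [5];  Q = [1, 2, 5, 6] / [3, 4, 8] / [7]
  Insert 4 (step 9): P = [1, 2, 4, 8] / [3, 6, 7] / [5, 9];  Q = [1, 2, 5, 6] / [3, 4, 8] / [7, 9]
Final shape: (4, 3, 2).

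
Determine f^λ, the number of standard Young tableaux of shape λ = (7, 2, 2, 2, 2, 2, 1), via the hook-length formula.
# SYT of shape (7, 2, 2, 2, 2, 2, 1) = 1233792

Hook-length formula: f^λ = n! / Π hook(c), product over all cells c of the Young diagram. For λ = (7, 2, 2, 2, 2, 2, 1), n = 18 boxes. Hook lengths by row (left-to-right, top-to-bottom): [13, 11, 5, 4, 3, 2, 1]; [7, 5]; [6, 4]; [5, 3]; [4, 2]; [3, 1]; [1]. Product of hooks = 5189184000. So f^λ = 18! / 5189184000 = 6402373705728000 / 5189184000 = 1233792.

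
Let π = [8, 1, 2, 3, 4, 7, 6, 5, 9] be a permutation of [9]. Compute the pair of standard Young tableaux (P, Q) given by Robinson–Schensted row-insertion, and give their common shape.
P = [1, 2, 3, 4, 5, 9] / [6] / [7] / [8];  Q = [1, 3, 4, 5, 6, 9] / [2] / [7] / [8];  common shape = (6, 1, 1, 1)

Row-insert the values π_1, π_2, … into P one at a time, bumping the leftmost entry strictly greater than the inserted value down to the next row. The recording tableau Q records, in position (i, j), the step at which that cell was added to P.
  Insert 8 (step 1): P = [8];  Q = [1]
  Insert 1 (step 2): P = [1] / [8];  Q = [1] / [2]
  Insert 2 (step 3): P = [1, 2] / [8];  Q = [1, 3] / [2]
  Insert 3 (step 4): P = [1, 2, 3] / [8];  Q = [1, 3, 4] / [2]
  Insert 4 (step 5): P = [1, 2, 3, 4] / [8];  Q = [1, 3, 4, 5] / [2]
  Insert 7 (step 6): P = [1, 2, 3, 4, 7] / [8];  Q = [1, 3, 4, 5, 6] / [2]
  Insert 6 (step 7): P = [1, 2, 3, 4, 6] / [7] / [8];  Q = [1, 3, 4, 5, 6] / [2] / [7]
  Insert 5 (step 8): P = [1, 2, 3, 4, 5] / [6] / [7] / [8];  Q = [1, 3, 4, 5, 6] / [2] / [7] / [8]
  Insert 9 (step 9): P = [1, 2, 3, 4, 5, 9] / [6] / [7] / [8];  Q = [1, 3, 4, 5, 6, 9] / [2] / [7] / [8]
Final shape: (6, 1, 1, 1).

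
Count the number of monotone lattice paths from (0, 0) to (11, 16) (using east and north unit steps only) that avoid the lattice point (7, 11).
Number of paths = 9028071

Total paths from (0, 0) to (11, 16): C(27, 11) = 13037895. Paths through (7, 11): (paths (0, 0) → (7, 11)) × (paths (7, 11) → (11, 16)) = C(18, 7) · C(9, 4) = 31824 · 126 = 4009824. Avoidance count = 13037895 − 4009824 = 9028071.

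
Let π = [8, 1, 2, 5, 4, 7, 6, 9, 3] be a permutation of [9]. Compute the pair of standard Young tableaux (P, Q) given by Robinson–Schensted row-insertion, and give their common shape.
P = [1, 2, 3, 6, 9] / [4, 7] / [5] / [8];  Q = [1, 3, 4, 6, 8] / [2, 7] / [5] / [9];  common shape = (5, 2, 1, 1)

Row-insert the values π_1, π_2, … into P one at a time, bumping the leftmost entry strictly greater than the inserted value down to the next row. The recording tableau Q records, in position (i, j), the step at which that cell was added to P.
  Insert 8 (step 1): P = [8];  Q = [1]
  Insert 1 (step 2): P = [1] / [8];  Q = [1] / [2]
  Insert 2 (step 3): P = [1, 2] / [8];  Q = [1, 3] / [2]
  Insert 5 (step 4): P = [1, 2, 5] / [8];  Q = [1, 3, 4] / [2]
  Insert 4 (step 5): P = [1, 2, 4] / [5] / [8];  Q = [1, 3, 4] / [2] / [5]
  Insert 7 (step 6): P = [1, 2, 4, 7] / [5] / [8];  Q = [1, 3, 4, 6] / [2] / [5]
  Insert 6 (step 7): P = [1, 2, 4, 6] / [5, 7] / [8];  Q = [1, 3, 4, 6] / [2, 7] / [5]
  Insert 9 (step 8): P = [1, 2, 4, 6, 9] / [5, 7] / [8];  Q = [1, 3, 4, 6, 8] / [2, 7] / [5]
  Insert 3 (step 9): P = [1, 2, 3, 6, 9] / [4, 7] / [5] / [8];  Q = [1, 3, 4, 6, 8] / [2, 7] / [5] / [9]
Final shape: (5, 2, 1, 1).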